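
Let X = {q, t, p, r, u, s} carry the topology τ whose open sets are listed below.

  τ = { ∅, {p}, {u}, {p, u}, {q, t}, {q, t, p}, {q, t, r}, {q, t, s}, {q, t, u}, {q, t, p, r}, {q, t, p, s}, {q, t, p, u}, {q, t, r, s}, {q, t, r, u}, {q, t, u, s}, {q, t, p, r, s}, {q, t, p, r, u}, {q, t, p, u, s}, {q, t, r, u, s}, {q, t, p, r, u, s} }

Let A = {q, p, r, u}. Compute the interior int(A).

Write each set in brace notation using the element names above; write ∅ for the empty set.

{p, u}

opens ⊆ A: ∅, {p}, {u}, {p, u}; union → int = {p, u}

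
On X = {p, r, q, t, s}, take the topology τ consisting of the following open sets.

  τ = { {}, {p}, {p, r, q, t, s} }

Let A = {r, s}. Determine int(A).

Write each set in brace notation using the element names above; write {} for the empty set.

{}

interior: largest open inside A is {} (from {})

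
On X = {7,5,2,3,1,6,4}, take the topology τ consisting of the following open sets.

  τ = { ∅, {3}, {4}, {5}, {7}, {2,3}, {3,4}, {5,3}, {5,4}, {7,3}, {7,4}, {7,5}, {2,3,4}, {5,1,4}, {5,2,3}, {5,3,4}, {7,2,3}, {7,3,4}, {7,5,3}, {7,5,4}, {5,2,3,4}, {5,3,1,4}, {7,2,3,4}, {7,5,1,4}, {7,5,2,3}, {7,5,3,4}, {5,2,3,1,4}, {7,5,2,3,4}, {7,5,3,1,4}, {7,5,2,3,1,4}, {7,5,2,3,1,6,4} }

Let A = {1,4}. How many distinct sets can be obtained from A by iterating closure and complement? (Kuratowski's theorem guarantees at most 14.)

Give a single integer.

complement {7,5,2,3,6}; its interior {7,5,2,3}; cl(A) = X∖{7,5,2,3} = {1,6,4}
With k = closure, c = complement:
  1. A     = {1,4}
  2. kA    = {1,6,4}
  3. cA    = {7,5,2,3,6}
  4. ckA   = {7,5,2,3}
  5. kcA   = {7,5,2,3,1,6}
  6. ckcA  = {4}
k, c of each give nothing new

6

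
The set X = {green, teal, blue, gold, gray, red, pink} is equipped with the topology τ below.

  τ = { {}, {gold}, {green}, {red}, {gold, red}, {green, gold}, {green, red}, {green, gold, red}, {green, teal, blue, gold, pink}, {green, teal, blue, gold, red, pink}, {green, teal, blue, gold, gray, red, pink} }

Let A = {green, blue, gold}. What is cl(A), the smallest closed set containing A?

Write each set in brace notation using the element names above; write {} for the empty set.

closure: X∖int(X∖A) = X∖{red} = {green, teal, blue, gold, gray, pink}

{green, teal, blue, gold, gray, pink}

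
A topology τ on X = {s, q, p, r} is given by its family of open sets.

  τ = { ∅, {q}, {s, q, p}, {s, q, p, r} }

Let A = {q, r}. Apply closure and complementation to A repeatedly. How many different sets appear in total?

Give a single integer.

cl via duality: int({s, p}) = ∅, so X∖∅ = {s, q, p, r}
Write k for closure, c for complement:
  1. A     = {q, r}
  2. kA    = {s, q, p, r}
  3. cA    = {s, p}
  4. ckA   = ∅
  5. kcA   = {s, p, r}
  6. ckcA  = {q}
applying k or c yields no new set

6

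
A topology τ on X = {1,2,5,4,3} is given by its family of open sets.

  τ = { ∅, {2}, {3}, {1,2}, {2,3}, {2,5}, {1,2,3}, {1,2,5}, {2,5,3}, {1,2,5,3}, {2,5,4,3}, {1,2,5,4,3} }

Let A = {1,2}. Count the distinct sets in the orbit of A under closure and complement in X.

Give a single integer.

complement {5,4,3}; its interior {3}; cl(A) = X∖{3} = {1,2,5,4}
With k = closure, c = complement:
  1. A     = {1,2}
  2. kA    = {1,2,5,4}
  3. cA    = {5,4,3}
  4. ckA   = {3}
  5. kckA  = {4,3}
  6. ckckA = {1,2,5}
k, c of each give nothing new

6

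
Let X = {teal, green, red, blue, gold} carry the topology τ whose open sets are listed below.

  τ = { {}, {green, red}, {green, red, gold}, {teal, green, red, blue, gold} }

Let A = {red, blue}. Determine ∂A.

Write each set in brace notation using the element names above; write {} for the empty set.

{teal, green, red, blue, gold}

opens ⊆ A: {}; union → int = {}
complement {teal, green, gold}; its interior {}; cl(A) = X∖{} = {teal, green, red, blue, gold}
boundary = {teal, green, red, blue, gold} ∖ {} = {teal, green, red, blue, gold}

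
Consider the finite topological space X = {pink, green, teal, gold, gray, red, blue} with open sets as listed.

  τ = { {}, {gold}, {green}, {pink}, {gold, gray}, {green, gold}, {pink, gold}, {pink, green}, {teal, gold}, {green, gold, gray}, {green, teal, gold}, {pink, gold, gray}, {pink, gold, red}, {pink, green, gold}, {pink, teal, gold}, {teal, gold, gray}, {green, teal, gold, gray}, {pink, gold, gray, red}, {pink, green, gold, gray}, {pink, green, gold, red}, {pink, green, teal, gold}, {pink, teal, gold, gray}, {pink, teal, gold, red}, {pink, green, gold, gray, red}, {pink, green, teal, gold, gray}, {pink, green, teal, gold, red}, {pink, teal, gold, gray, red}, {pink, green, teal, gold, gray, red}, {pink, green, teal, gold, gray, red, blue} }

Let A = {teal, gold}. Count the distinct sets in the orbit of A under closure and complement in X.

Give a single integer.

6

complement {pink, green, gray, red, blue}; its interior {pink, green}; cl(A) = X∖{pink, green} = {teal, gold, gray, red, blue}
With k = closure, c = complement:
  1. A     = {teal, gold}
  2. kA    = {teal, gold, gray, red, blue}
  3. cA    = {pink, green, gray, red, blue}
  4. ckA   = {pink, green}
  5. kckA  = {pink, green, red, blue}
  6. ckckA = {teal, gold, gray}
k, c of each give nothing new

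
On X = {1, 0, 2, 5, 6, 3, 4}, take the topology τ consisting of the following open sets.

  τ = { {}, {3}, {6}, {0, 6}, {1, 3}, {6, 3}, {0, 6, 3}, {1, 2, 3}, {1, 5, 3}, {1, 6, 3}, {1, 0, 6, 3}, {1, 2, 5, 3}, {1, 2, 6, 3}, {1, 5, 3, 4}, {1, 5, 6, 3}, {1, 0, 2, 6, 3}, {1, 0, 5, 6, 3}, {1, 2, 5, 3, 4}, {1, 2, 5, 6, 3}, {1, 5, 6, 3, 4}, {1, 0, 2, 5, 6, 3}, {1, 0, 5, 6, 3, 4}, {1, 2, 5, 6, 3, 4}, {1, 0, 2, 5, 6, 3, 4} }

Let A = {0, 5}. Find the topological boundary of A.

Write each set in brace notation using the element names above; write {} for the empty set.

opens ⊆ A: {}; union → int = {}
complement {1, 2, 6, 3, 4}; its interior {1, 2, 6, 3}; cl(A) = X∖{1, 2, 6, 3} = {0, 5, 4}
boundary = {0, 5, 4} ∖ {} = {0, 5, 4}

{0, 5, 4}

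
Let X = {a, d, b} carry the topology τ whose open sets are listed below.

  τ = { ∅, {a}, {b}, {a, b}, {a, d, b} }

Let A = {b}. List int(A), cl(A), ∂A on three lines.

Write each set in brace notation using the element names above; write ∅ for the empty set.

interior: largest open inside A is {b} (from ∅, {b})
cl via duality: int({a, d}) = {a}, so X∖{a} = {d, b}
cl∖int = {d}

int(A) = {b}
cl(A)  = {d, b}
∂A     = {d}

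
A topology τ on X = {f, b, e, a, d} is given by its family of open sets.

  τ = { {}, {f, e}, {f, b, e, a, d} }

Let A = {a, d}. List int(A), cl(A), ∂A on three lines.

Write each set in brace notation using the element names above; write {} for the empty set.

int(A) = {}
cl(A)  = {b, a, d}
∂A     = {b, a, d}

open subsets of A: {}; so int(A) = {}
closure: X∖int(X∖A) = X∖{f, e} = {b, a, d}
∂A = {b, a, d} minus {} = {b, a, d}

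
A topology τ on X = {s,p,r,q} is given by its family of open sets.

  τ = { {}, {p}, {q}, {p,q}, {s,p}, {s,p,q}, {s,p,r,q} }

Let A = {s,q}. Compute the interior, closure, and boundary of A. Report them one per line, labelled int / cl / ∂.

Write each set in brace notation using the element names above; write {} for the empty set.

int(A) = {q}
cl(A)  = {s,r,q}
∂A     = {s,r}

opens ⊆ A: {}, {q}; union → int = {q}
complement {p,r}; its interior {p}; cl(A) = X∖{p} = {s,r,q}
boundary = {s,r,q} ∖ {q} = {s,r}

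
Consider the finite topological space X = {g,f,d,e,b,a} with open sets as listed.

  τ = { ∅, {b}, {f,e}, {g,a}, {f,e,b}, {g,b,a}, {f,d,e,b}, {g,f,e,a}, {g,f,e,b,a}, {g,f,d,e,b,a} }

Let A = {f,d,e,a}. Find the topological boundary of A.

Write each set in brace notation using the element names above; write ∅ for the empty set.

{g,d,a}

open subsets of A: ∅, {f,e}; so int(A) = {f,e}
closure: X∖int(X∖A) = X∖{b} = {g,f,d,e,a}
∂A = {g,f,d,e,a} minus {f,e} = {g,d,a}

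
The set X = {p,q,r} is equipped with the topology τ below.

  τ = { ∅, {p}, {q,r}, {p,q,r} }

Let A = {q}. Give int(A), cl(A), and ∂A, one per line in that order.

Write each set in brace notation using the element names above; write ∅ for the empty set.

interior: largest open inside A is ∅ (from ∅)
cl via duality: int({p,r}) = {p}, so X∖{p} = {q,r}
cl∖int = {q,r}

int(A) = ∅
cl(A)  = {q,r}
∂A     = {q,r}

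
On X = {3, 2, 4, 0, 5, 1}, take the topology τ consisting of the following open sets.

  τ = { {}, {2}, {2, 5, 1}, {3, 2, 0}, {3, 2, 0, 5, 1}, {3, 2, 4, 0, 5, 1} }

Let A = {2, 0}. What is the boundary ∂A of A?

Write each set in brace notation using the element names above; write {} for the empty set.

opens ⊆ A: {}, {2}; union → int = {2}
complement {3, 4, 5, 1}; its interior {}; cl(A) = X∖{} = {3, 2, 4, 0, 5, 1}
boundary = {3, 2, 4, 0, 5, 1} ∖ {2} = {3, 4, 0, 5, 1}

{3, 4, 0, 5, 1}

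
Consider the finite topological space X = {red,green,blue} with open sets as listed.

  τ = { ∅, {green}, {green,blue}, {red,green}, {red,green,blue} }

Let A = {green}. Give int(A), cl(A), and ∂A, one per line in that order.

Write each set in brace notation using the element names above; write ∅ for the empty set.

int(A) = {green}
cl(A)  = {red,green,blue}
∂A     = {red,blue}

opens ⊆ A: ∅, {green}; union → int = {green}
complement {red,blue}; its interior ∅; cl(A) = X∖∅ = {red,green,blue}
boundary = {red,green,blue} ∖ {green} = {red,blue}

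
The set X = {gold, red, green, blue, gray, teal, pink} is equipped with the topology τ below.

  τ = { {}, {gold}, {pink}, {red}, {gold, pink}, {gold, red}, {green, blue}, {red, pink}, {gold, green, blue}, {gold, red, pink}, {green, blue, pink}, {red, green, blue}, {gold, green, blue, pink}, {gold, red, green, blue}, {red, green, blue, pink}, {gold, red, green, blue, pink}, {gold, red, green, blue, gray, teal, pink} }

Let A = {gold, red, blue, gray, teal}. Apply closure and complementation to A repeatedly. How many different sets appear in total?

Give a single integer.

10

X∖A={green, pink}, int(X∖A)={pink}, hence cl(A)={gold, red, green, blue, gray, teal}
Orbit (k=closure, c=complement):
  1. A     = {gold, red, blue, gray, teal}
  2. kA    = {gold, red, green, blue, gray, teal}
  3. cA    = {green, pink}
  4. ckA   = {pink}
  5. kcA   = {green, blue, gray, teal, pink}
  6. kckA  = {gray, teal, pink}
  7. ckcA  = {gold, red}
  8. ckckA = {gold, red, green, blue}
  9. kckcA = {gold, red, gray, teal}
  10. ckckcA = {green, blue, pink}
(closed under both — stop)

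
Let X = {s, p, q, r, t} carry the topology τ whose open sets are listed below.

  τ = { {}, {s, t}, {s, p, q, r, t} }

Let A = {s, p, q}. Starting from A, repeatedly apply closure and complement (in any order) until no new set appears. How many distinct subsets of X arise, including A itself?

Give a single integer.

X∖A={r, t}, int(X∖A)={}, hence cl(A)={s, p, q, r, t}
Orbit (k=closure, c=complement):
  1. A     = {s, p, q}
  2. kA    = {s, p, q, r, t}
  3. cA    = {r, t}
  4. ckA   = {}
(closed under both — stop)

4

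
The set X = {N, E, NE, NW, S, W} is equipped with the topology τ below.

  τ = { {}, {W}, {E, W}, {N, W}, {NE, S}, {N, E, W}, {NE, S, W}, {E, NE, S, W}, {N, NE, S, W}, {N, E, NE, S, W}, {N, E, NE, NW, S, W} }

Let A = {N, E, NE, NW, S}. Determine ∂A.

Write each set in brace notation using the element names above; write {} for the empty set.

open subsets of A: {}, {NE, S}; so int(A) = {NE, S}
closure: X∖int(X∖A) = X∖{W} = {N, E, NE, NW, S}
∂A = {N, E, NE, NW, S} minus {NE, S} = {N, E, NW}

{N, E, NW}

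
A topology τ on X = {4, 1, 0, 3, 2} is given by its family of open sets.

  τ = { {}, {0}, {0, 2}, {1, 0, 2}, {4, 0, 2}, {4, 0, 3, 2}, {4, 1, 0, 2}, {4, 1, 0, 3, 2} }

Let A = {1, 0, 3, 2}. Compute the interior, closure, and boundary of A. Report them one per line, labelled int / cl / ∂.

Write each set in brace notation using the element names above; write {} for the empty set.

int(A) = {1, 0, 2}
cl(A)  = {4, 1, 0, 3, 2}
∂A     = {4, 3}

open subsets of A: {}, {0}, {0, 2}, {1, 0, 2}; so int(A) = {1, 0, 2}
closure: X∖int(X∖A) = X∖{} = {4, 1, 0, 3, 2}
∂A = {4, 1, 0, 3, 2} minus {1, 0, 2} = {4, 3}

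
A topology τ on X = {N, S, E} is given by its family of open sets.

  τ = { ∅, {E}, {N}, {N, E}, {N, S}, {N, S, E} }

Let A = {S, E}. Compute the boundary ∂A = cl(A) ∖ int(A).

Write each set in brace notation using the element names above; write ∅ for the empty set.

open subsets of A: ∅, {E}; so int(A) = {E}
closure: X∖int(X∖A) = X∖{N} = {S, E}
∂A = {S, E} minus {E} = {S}

{S}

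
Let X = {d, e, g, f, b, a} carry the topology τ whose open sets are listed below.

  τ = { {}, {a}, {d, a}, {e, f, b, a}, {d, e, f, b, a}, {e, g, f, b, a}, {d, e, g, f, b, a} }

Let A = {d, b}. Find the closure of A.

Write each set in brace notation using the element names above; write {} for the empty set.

{d, e, g, f, b}

complement {e, g, f, a}; its interior {a}; cl(A) = X∖{a} = {d, e, g, f, b}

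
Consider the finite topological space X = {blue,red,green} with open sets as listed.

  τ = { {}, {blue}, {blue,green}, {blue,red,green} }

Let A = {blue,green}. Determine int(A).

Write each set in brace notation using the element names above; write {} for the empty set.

U open, U⊆A: {}, {blue}, {blue,green}. int(A) = ⋃ = {blue,green}

{blue,green}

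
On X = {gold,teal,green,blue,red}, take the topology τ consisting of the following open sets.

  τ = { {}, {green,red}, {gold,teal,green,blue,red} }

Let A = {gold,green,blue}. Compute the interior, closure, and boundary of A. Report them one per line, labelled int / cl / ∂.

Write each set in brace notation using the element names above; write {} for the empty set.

interior: largest open inside A is {} (from {})
cl via duality: int({teal,red}) = {}, so X∖{} = {gold,teal,green,blue,red}
cl∖int = {gold,teal,green,blue,red}

int(A) = {}
cl(A)  = {gold,teal,green,blue,red}
∂A     = {gold,teal,green,blue,red}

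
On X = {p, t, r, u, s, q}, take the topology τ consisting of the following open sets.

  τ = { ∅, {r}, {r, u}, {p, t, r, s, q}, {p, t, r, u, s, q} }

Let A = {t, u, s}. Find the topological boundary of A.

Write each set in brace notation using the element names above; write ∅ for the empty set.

{p, t, u, s, q}

interior: largest open inside A is ∅ (from ∅)
cl via duality: int({p, r, q}) = {r}, so X∖{r} = {p, t, u, s, q}
cl∖int = {p, t, u, s, q}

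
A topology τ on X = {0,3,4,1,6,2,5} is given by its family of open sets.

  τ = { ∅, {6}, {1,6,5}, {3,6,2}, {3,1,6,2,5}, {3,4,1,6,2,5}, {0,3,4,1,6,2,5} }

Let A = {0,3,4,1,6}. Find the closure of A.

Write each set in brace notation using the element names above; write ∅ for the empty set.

{0,3,4,1,6,2,5}

cl via duality: int({2,5}) = ∅, so X∖∅ = {0,3,4,1,6,2,5}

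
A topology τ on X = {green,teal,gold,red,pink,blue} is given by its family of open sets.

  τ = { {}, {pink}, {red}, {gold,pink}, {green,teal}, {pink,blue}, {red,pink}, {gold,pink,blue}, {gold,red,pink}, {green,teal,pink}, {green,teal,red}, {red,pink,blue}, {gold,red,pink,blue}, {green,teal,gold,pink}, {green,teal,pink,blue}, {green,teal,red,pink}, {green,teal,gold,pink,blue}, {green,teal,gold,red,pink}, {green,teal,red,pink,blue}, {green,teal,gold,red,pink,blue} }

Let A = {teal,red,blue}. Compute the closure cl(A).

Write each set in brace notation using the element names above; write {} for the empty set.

{green,teal,red,blue}

closure: X∖int(X∖A) = X∖{gold,pink} = {green,teal,red,blue}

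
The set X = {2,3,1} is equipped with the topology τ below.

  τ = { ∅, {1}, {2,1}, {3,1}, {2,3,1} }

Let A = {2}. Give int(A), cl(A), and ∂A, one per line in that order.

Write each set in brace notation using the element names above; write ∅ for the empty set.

int(A) = ∅
cl(A)  = {2}
∂A     = {2}

open subsets of A: ∅; so int(A) = ∅
closure: X∖int(X∖A) = X∖{3,1} = {2}
∂A = {2} minus ∅ = {2}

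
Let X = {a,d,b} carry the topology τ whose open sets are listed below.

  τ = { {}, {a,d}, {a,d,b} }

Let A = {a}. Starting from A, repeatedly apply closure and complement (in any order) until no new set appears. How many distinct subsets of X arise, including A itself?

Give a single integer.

4

cl via duality: int({d,b}) = {}, so X∖{} = {a,d,b}
Write k for closure, c for complement:
  1. A     = {a}
  2. kA    = {a,d,b}
  3. cA    = {d,b}
  4. ckA   = {}
applying k or c yields no new set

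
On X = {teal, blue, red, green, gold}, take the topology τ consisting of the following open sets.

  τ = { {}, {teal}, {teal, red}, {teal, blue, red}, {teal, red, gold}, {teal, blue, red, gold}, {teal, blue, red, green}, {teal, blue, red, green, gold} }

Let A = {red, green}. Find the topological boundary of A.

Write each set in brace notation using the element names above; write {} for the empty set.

U open, U⊆A: {}. int(A) = ⋃ = {}
X∖A={teal, blue, gold}, int(X∖A)={teal}, hence cl(A)={blue, red, green, gold}
∂A: remove int from cl → {blue, red, green, gold}

{blue, red, green, gold}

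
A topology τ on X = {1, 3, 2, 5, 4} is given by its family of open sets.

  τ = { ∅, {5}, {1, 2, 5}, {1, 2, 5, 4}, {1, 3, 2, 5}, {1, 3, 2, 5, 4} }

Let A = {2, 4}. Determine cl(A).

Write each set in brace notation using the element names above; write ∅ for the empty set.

closure: X∖int(X∖A) = X∖{5} = {1, 3, 2, 4}

{1, 3, 2, 4}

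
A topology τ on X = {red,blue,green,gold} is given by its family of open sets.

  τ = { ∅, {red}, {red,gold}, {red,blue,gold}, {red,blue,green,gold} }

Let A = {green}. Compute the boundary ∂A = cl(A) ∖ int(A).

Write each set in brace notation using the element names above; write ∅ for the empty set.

{green}

interior: largest open inside A is ∅ (from ∅)
cl via duality: int({red,blue,gold}) = {red,blue,gold}, so X∖{red,blue,gold} = {green}
cl∖int = {green}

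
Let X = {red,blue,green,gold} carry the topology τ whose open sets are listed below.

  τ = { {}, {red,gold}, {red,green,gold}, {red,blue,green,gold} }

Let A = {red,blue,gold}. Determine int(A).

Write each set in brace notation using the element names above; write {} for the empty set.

opens ⊆ A: {}, {red,gold}; union → int = {red,gold}

{red,gold}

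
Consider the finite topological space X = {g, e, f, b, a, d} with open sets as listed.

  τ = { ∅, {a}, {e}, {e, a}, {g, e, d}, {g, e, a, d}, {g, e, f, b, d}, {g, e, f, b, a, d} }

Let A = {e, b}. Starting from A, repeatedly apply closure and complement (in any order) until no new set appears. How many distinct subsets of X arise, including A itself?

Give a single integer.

complement {g, f, a, d}; its interior {a}; cl(A) = X∖{a} = {g, e, f, b, d}
With k = closure, c = complement:
  1. A     = {e, b}
  2. kA    = {g, e, f, b, d}
  3. cA    = {g, f, a, d}
  4. ckA   = {a}
  5. kcA   = {g, f, b, a, d}
  6. ckcA  = {e}
k, c of each give nothing new

6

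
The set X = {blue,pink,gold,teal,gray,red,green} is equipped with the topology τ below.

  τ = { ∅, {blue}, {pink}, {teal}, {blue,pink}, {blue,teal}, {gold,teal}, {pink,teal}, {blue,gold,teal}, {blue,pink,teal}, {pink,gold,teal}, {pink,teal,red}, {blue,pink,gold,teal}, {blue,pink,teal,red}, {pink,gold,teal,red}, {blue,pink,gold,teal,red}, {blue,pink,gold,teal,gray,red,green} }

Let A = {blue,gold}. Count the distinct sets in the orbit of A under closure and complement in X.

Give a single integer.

cl via duality: int({pink,teal,gray,red,green}) = {pink,teal,red}, so X∖{pink,teal,red} = {blue,gold,gray,green}
Write k for closure, c for complement:
  1. A     = {blue,gold}
  2. kA    = {blue,gold,gray,green}
  3. cA    = {pink,teal,gray,red,green}
  4. ckA   = {pink,teal,red}
  5. kcA   = {pink,gold,teal,gray,red,green}
  6. ckcA  = {blue}
  7. kckcA = {blue,gray,green}
  8. ckckcA = {pink,gold,teal,red}
applying k or c yields no new set

8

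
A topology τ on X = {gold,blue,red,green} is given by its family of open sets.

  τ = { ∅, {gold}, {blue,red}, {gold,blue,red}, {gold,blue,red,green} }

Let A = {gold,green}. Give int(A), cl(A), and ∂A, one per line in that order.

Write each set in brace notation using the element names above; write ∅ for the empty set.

int(A) = {gold}
cl(A)  = {gold,green}
∂A     = {green}

open subsets of A: ∅, {gold}; so int(A) = {gold}
closure: X∖int(X∖A) = X∖{blue,red} = {gold,green}
∂A = {gold,green} minus {gold} = {green}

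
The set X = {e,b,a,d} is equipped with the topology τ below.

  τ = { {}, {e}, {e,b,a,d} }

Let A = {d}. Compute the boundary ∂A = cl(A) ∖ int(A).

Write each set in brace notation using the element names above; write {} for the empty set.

interior: largest open inside A is {} (from {})
cl via duality: int({e,b,a}) = {e}, so X∖{e} = {b,a,d}
cl∖int = {b,a,d}

{b,a,d}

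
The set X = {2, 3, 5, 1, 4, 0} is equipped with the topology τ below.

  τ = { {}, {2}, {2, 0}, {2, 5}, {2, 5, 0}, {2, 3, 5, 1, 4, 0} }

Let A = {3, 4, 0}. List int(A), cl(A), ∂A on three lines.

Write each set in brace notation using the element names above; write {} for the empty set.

opens ⊆ A: {}; union → int = {}
complement {2, 5, 1}; its interior {2, 5}; cl(A) = X∖{2, 5} = {3, 1, 4, 0}
boundary = {3, 1, 4, 0} ∖ {} = {3, 1, 4, 0}

int(A) = {}
cl(A)  = {3, 1, 4, 0}
∂A     = {3, 1, 4, 0}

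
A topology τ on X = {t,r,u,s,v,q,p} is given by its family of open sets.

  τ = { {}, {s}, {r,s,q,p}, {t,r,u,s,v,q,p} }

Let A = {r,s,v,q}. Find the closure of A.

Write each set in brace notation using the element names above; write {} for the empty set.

{t,r,u,s,v,q,p}

X∖A={t,u,p}, int(X∖A)={}, hence cl(A)={t,r,u,s,v,q,p}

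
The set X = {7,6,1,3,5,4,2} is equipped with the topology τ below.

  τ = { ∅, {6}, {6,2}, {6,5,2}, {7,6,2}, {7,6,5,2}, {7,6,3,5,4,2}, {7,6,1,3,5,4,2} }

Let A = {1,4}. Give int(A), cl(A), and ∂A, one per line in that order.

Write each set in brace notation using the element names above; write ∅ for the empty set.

int(A) = ∅
cl(A)  = {1,3,4}
∂A     = {1,3,4}

opens ⊆ A: ∅; union → int = ∅
complement {7,6,3,5,2}; its interior {7,6,5,2}; cl(A) = X∖{7,6,5,2} = {1,3,4}
boundary = {1,3,4} ∖ ∅ = {1,3,4}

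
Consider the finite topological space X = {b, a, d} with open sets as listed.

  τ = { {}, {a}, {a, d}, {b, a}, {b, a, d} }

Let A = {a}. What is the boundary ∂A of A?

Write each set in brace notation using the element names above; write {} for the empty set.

{b, d}

interior: largest open inside A is {a} (from {}, {a})
cl via duality: int({b, d}) = {}, so X∖{} = {b, a, d}
cl∖int = {b, d}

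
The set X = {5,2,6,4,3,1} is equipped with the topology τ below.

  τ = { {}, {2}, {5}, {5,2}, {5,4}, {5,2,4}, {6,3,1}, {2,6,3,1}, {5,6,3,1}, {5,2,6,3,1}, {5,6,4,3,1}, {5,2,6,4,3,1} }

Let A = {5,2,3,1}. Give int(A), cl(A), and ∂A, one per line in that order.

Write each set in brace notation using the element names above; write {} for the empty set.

opens ⊆ A: {}, {2}, {5}, {5,2}; union → int = {5,2}
complement {6,4}; its interior {}; cl(A) = X∖{} = {5,2,6,4,3,1}
boundary = {5,2,6,4,3,1} ∖ {5,2} = {6,4,3,1}

int(A) = {5,2}
cl(A)  = {5,2,6,4,3,1}
∂A     = {6,4,3,1}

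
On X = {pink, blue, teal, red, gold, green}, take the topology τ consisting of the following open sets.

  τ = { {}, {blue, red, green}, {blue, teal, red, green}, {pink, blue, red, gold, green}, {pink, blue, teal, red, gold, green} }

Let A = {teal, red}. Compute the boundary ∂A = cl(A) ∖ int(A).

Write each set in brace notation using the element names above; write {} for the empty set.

{pink, blue, teal, red, gold, green}

open subsets of A: {}; so int(A) = {}
closure: X∖int(X∖A) = X∖{} = {pink, blue, teal, red, gold, green}
∂A = {pink, blue, teal, red, gold, green} minus {} = {pink, blue, teal, red, gold, green}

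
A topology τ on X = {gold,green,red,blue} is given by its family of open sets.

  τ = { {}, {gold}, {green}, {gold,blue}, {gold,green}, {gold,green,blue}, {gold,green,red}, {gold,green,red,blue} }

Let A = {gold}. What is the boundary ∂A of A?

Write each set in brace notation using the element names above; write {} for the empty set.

{red,blue}

open subsets of A: {}, {gold}; so int(A) = {gold}
closure: X∖int(X∖A) = X∖{green} = {gold,red,blue}
∂A = {gold,red,blue} minus {gold} = {red,blue}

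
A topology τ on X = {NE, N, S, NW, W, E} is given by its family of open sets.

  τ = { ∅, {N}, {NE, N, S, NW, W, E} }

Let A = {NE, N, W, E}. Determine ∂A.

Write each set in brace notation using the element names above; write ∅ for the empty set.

{NE, S, NW, W, E}

interior: largest open inside A is {N} (from ∅, {N})
cl via duality: int({S, NW}) = ∅, so X∖∅ = {NE, N, S, NW, W, E}
cl∖int = {NE, S, NW, W, E}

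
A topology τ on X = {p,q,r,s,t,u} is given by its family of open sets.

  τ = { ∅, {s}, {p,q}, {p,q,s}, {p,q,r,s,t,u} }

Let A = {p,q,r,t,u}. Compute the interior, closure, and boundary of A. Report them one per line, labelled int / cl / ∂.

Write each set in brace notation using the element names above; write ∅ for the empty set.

int(A) = {p,q}
cl(A)  = {p,q,r,t,u}
∂A     = {r,t,u}

U open, U⊆A: ∅, {p,q}. int(A) = ⋃ = {p,q}
X∖A={s}, int(X∖A)={s}, hence cl(A)={p,q,r,t,u}
∂A: remove int from cl → {r,t,u}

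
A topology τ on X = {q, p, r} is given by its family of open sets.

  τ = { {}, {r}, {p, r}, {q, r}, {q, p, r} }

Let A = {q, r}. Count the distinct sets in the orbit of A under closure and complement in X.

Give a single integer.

4

cl via duality: int({p}) = {}, so X∖{} = {q, p, r}
Write k for closure, c for complement:
  1. A     = {q, r}
  2. kA    = {q, p, r}
  3. cA    = {p}
  4. ckA   = {}
applying k or c yields no new set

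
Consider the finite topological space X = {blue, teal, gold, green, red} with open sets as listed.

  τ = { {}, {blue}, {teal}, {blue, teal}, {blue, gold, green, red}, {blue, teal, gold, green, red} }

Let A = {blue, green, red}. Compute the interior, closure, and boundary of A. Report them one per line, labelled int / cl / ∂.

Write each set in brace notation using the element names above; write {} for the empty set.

opens ⊆ A: {}, {blue}; union → int = {blue}
complement {teal, gold}; its interior {teal}; cl(A) = X∖{teal} = {blue, gold, green, red}
boundary = {blue, gold, green, red} ∖ {blue} = {gold, green, red}

int(A) = {blue}
cl(A)  = {blue, gold, green, red}
∂A     = {gold, green, red}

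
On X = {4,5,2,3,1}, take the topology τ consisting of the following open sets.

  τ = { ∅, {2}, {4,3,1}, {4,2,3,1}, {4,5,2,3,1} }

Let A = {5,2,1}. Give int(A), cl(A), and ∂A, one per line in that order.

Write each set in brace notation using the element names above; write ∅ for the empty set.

int(A) = {2}
cl(A)  = {4,5,2,3,1}
∂A     = {4,5,3,1}

interior: largest open inside A is {2} (from ∅, {2})
cl via duality: int({4,3}) = ∅, so X∖∅ = {4,5,2,3,1}
cl∖int = {4,5,3,1}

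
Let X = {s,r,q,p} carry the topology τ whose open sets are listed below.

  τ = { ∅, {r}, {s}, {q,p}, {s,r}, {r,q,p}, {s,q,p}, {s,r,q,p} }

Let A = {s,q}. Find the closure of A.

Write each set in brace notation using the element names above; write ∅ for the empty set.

{s,q,p}

closure: X∖int(X∖A) = X∖{r} = {s,q,p}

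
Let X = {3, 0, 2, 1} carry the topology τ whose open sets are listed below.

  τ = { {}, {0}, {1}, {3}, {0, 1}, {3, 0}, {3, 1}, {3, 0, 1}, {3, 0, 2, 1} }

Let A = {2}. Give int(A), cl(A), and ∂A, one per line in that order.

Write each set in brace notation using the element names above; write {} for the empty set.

int(A) = {}
cl(A)  = {2}
∂A     = {2}

U open, U⊆A: {}. int(A) = ⋃ = {}
X∖A={3, 0, 1}, int(X∖A)={3, 0, 1}, hence cl(A)={2}
∂A: remove int from cl → {2}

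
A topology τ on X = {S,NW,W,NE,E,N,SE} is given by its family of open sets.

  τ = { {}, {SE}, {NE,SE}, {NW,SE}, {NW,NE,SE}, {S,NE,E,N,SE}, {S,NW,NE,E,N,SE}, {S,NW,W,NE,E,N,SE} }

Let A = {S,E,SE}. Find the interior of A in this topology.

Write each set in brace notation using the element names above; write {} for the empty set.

{SE}

U open, U⊆A: {}, {SE}. int(A) = ⋃ = {SE}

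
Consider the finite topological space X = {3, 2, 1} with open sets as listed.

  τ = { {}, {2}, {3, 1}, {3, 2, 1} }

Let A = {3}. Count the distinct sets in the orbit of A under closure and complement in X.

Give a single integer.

6

complement {2, 1}; its interior {2}; cl(A) = X∖{2} = {3, 1}
With k = closure, c = complement:
  1. A     = {3}
  2. kA    = {3, 1}
  3. cA    = {2, 1}
  4. ckA   = {2}
  5. kcA   = {3, 2, 1}
  6. ckcA  = {}
k, c of each give nothing new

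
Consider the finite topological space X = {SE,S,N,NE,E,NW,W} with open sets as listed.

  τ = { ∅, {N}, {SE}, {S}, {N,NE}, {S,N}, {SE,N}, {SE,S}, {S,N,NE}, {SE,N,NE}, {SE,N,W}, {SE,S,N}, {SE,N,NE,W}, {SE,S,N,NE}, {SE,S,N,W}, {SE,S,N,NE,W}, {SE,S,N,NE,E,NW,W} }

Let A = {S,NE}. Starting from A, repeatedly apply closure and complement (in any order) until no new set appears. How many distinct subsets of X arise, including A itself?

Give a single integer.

X∖A={SE,N,E,NW,W}, int(X∖A)={SE,N,W}, hence cl(A)={S,NE,E,NW}
Orbit (k=closure, c=complement):
  1. A     = {S,NE}
  2. kA    = {S,NE,E,NW}
  3. cA    = {SE,N,E,NW,W}
  4. ckA   = {SE,N,W}
  5. kcA   = {SE,N,NE,E,NW,W}
  6. ckcA  = {S}
  7. kckcA = {S,E,NW}
  8. ckckcA = {SE,N,NE,W}
(closed under both — stop)

8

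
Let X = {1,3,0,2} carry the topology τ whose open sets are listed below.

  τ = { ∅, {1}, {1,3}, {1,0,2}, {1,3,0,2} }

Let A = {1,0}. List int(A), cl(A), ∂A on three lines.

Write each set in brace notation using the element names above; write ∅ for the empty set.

interior: largest open inside A is {1} (from ∅, {1})
cl via duality: int({3,2}) = ∅, so X∖∅ = {1,3,0,2}
cl∖int = {3,0,2}

int(A) = {1}
cl(A)  = {1,3,0,2}
∂A     = {3,0,2}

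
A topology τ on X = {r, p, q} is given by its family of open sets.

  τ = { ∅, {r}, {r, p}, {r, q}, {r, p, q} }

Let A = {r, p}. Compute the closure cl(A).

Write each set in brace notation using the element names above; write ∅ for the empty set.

{r, p, q}

closure: X∖int(X∖A) = X∖∅ = {r, p, q}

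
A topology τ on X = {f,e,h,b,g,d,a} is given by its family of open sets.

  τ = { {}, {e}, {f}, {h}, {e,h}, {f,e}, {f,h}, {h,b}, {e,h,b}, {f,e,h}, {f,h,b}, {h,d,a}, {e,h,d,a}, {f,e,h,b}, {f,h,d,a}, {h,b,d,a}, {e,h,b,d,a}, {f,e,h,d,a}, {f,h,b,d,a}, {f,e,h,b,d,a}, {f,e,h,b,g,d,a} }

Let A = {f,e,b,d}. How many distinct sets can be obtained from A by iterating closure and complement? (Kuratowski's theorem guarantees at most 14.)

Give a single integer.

closure: X∖int(X∖A) = X∖{h} = {f,e,b,g,d,a}
Let k=closure and c=complement:
  1. A     = {f,e,b,d}
  2. kA    = {f,e,b,g,d,a}
  3. cA    = {h,g,a}
  4. ckA   = {h}
  5. kcA   = {h,b,g,d,a}
  6. ckcA  = {f,e}
  7. kckcA = {f,e,g}
  8. ckckcA = {h,b,d,a}
— saturated at 8

8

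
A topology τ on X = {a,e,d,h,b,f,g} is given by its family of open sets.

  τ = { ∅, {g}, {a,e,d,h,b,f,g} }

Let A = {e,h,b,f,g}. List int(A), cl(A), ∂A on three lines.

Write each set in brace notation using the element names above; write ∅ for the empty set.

open subsets of A: ∅, {g}; so int(A) = {g}
closure: X∖int(X∖A) = X∖∅ = {a,e,d,h,b,f,g}
∂A = {a,e,d,h,b,f,g} minus {g} = {a,e,d,h,b,f}

int(A) = {g}
cl(A)  = {a,e,d,h,b,f,g}
∂A     = {a,e,d,h,b,f}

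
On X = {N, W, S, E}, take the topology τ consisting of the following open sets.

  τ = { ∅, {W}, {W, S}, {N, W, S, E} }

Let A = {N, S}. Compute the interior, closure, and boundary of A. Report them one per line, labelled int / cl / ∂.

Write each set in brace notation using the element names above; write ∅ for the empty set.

interior: largest open inside A is ∅ (from ∅)
cl via duality: int({W, E}) = {W}, so X∖{W} = {N, S, E}
cl∖int = {N, S, E}

int(A) = ∅
cl(A)  = {N, S, E}
∂A     = {N, S, E}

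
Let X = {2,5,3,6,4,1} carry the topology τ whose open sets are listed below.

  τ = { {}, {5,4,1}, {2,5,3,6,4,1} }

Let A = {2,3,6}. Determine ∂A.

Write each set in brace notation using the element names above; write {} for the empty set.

{2,3,6}

U open, U⊆A: {}. int(A) = ⋃ = {}
X∖A={5,4,1}, int(X∖A)={5,4,1}, hence cl(A)={2,3,6}
∂A: remove int from cl → {2,3,6}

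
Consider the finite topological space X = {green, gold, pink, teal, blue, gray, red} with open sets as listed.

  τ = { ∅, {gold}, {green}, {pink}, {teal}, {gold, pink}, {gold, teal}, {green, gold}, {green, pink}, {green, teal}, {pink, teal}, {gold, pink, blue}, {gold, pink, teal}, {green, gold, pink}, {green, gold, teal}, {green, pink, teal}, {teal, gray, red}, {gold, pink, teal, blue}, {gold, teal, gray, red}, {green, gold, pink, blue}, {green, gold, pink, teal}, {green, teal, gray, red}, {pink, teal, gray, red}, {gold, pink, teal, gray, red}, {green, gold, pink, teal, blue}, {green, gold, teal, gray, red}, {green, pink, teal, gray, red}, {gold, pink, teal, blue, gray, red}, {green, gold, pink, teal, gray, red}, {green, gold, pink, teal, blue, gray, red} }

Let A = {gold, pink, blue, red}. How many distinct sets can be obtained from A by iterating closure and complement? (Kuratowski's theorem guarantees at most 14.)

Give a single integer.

closure: X∖int(X∖A) = X∖{green, teal} = {gold, pink, blue, gray, red}
Let k=closure and c=complement:
  1. A     = {gold, pink, blue, red}
  2. kA    = {gold, pink, blue, gray, red}
  3. cA    = {green, teal, gray}
  4. ckA   = {green, teal}
  5. kcA   = {green, teal, gray, red}
  6. ckcA  = {gold, pink, blue}
— saturated at 6

6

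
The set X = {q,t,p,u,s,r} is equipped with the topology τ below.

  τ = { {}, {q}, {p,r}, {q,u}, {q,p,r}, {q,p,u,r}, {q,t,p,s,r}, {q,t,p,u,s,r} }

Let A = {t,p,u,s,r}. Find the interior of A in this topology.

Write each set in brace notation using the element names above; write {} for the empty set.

{p,r}

opens ⊆ A: {}, {p,r}; union → int = {p,r}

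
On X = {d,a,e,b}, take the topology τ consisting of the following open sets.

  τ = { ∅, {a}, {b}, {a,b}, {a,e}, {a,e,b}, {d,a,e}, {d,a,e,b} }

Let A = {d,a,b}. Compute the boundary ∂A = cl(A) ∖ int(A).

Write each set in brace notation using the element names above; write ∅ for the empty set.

{d,e}

interior: largest open inside A is {a,b} (from ∅, {b}, {a}, {a,b})
cl via duality: int({e}) = ∅, so X∖∅ = {d,a,e,b}
cl∖int = {d,e}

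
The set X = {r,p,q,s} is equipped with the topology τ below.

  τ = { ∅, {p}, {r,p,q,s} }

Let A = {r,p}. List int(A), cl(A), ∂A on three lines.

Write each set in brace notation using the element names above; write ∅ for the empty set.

int(A) = {p}
cl(A)  = {r,p,q,s}
∂A     = {r,q,s}

interior: largest open inside A is {p} (from ∅, {p})
cl via duality: int({q,s}) = ∅, so X∖∅ = {r,p,q,s}
cl∖int = {r,q,s}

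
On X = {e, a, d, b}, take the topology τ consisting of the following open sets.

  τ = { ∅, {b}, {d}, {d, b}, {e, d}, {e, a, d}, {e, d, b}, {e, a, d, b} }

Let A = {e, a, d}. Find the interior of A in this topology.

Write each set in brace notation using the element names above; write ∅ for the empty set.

{e, a, d}

interior: largest open inside A is {e, a, d} (from ∅, {d}, {e, d}, {e, a, d})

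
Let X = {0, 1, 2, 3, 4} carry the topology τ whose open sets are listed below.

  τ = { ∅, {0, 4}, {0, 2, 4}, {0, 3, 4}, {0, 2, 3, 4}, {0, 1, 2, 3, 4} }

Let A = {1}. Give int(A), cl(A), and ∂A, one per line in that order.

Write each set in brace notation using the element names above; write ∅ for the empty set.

int(A) = ∅
cl(A)  = {1}
∂A     = {1}

interior: largest open inside A is ∅ (from ∅)
cl via duality: int({0, 2, 3, 4}) = {0, 2, 3, 4}, so X∖{0, 2, 3, 4} = {1}
cl∖int = {1}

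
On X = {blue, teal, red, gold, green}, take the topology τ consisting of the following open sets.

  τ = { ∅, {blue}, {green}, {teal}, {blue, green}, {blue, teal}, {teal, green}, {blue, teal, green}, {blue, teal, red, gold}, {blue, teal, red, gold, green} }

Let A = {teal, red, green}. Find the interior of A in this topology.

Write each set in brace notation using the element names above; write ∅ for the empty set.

opens ⊆ A: ∅, {teal}, {green}, {teal, green}; union → int = {teal, green}

{teal, green}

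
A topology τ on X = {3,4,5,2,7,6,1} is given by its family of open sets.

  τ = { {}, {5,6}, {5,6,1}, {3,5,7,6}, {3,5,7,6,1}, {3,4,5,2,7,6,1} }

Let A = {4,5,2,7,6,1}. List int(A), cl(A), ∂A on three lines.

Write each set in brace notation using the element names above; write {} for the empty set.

int(A) = {5,6,1}
cl(A)  = {3,4,5,2,7,6,1}
∂A     = {3,4,2,7}

U open, U⊆A: {}, {5,6}, {5,6,1}. int(A) = ⋃ = {5,6,1}
X∖A={3}, int(X∖A)={}, hence cl(A)={3,4,5,2,7,6,1}
∂A: remove int from cl → {3,4,2,7}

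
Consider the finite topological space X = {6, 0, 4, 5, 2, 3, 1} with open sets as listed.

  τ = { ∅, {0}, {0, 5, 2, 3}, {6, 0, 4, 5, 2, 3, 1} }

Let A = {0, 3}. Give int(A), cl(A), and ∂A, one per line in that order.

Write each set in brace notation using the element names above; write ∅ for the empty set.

int(A) = {0}
cl(A)  = {6, 0, 4, 5, 2, 3, 1}
∂A     = {6, 4, 5, 2, 3, 1}

opens ⊆ A: ∅, {0}; union → int = {0}
complement {6, 4, 5, 2, 1}; its interior ∅; cl(A) = X∖∅ = {6, 0, 4, 5, 2, 3, 1}
boundary = {6, 0, 4, 5, 2, 3, 1} ∖ {0} = {6, 4, 5, 2, 3, 1}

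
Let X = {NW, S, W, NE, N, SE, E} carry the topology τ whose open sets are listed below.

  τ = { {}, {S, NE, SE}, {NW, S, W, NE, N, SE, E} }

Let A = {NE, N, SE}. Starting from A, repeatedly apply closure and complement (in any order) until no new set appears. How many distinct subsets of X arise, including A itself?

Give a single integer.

4

complement {NW, S, W, E}; its interior {}; cl(A) = X∖{} = {NW, S, W, NE, N, SE, E}
With k = closure, c = complement:
  1. A     = {NE, N, SE}
  2. kA    = {NW, S, W, NE, N, SE, E}
  3. cA    = {NW, S, W, E}
  4. ckA   = {}
k, c of each give nothing new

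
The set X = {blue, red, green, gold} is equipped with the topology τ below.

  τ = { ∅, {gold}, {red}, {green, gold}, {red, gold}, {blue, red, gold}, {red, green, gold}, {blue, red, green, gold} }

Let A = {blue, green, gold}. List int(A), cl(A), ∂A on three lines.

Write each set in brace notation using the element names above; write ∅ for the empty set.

interior: largest open inside A is {green, gold} (from ∅, {gold}, {green, gold})
cl via duality: int({red}) = {red}, so X∖{red} = {blue, green, gold}
cl∖int = {blue}

int(A) = {green, gold}
cl(A)  = {blue, green, gold}
∂A     = {blue}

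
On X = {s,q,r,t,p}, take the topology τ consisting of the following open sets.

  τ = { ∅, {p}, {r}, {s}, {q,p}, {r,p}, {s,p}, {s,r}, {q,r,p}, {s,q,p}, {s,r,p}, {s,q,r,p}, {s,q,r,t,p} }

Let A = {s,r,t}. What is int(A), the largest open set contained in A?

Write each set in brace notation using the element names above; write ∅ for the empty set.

{s,r}

interior: largest open inside A is {s,r} (from ∅, {r}, {s}, {s,r})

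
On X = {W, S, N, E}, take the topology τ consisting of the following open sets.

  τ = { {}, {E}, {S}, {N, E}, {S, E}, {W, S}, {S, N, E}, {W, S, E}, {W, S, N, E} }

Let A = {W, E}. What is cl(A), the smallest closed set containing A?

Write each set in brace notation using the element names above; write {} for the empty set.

cl via duality: int({S, N}) = {S}, so X∖{S} = {W, N, E}

{W, N, E}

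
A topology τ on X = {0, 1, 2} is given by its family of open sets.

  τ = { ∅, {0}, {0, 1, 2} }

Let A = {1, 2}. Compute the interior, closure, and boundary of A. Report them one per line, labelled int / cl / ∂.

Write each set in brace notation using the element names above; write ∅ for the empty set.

U open, U⊆A: ∅. int(A) = ⋃ = ∅
X∖A={0}, int(X∖A)={0}, hence cl(A)={1, 2}
∂A: remove int from cl → {1, 2}

int(A) = ∅
cl(A)  = {1, 2}
∂A     = {1, 2}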